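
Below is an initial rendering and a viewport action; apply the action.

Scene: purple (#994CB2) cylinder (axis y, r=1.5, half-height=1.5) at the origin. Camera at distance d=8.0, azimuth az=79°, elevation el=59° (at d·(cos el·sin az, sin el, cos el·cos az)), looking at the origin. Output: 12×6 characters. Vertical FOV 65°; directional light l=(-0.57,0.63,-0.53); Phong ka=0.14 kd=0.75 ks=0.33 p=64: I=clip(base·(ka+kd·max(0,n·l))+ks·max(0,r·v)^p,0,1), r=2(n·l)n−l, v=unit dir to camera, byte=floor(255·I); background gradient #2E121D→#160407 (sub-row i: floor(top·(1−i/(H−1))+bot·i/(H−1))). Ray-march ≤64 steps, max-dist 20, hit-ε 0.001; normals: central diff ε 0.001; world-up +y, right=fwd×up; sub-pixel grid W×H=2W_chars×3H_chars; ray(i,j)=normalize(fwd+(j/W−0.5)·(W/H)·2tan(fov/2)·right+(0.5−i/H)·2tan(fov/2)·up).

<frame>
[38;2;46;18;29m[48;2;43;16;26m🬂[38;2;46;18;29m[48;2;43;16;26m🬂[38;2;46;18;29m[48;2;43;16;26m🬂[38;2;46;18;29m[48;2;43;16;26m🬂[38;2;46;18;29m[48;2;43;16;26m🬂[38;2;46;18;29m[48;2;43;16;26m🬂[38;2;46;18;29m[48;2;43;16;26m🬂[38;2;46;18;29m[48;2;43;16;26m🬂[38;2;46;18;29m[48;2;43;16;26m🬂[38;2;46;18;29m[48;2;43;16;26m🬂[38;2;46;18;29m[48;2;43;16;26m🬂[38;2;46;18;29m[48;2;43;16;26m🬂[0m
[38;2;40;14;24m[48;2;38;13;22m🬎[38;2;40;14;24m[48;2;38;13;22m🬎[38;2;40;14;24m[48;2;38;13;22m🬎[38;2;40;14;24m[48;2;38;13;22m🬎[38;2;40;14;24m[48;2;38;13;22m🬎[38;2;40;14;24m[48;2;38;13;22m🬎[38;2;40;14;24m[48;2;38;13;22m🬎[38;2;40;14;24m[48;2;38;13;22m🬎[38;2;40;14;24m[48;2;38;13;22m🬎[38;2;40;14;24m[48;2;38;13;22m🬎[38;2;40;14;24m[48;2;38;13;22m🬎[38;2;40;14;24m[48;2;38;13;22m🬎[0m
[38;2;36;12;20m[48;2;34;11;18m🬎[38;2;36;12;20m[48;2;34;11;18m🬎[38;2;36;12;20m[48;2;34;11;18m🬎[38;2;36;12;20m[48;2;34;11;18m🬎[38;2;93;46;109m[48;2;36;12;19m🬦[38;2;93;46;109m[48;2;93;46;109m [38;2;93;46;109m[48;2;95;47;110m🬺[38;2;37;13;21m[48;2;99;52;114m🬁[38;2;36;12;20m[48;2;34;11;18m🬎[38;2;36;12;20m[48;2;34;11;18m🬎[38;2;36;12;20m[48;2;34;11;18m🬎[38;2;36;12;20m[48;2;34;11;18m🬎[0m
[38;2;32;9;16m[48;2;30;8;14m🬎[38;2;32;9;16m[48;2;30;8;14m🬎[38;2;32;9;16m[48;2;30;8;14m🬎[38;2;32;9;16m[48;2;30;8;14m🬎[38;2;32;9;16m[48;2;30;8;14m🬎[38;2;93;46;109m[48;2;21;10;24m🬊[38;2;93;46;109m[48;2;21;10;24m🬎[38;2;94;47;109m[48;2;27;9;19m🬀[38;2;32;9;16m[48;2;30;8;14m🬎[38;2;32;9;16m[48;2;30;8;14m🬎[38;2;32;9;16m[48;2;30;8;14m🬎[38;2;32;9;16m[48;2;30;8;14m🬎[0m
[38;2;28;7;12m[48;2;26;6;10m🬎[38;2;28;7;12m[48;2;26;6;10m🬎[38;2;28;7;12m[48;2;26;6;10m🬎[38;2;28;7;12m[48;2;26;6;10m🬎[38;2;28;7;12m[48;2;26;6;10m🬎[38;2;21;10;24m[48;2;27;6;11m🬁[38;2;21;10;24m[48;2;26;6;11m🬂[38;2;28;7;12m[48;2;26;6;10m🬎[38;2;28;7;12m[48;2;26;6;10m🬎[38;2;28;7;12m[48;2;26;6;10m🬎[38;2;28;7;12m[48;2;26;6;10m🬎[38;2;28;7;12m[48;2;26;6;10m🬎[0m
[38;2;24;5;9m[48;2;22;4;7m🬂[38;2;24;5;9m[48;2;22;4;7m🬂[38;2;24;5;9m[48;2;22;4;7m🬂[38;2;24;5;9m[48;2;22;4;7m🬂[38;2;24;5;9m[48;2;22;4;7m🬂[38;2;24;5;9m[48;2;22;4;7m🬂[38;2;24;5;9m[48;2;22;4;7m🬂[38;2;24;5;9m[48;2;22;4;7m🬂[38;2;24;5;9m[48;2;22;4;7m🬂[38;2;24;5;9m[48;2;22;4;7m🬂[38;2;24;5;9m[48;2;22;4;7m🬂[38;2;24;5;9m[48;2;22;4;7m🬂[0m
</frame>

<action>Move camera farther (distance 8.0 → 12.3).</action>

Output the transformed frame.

<frame>
[38;2;46;18;29m[48;2;43;16;26m🬂[38;2;46;18;29m[48;2;43;16;26m🬂[38;2;46;18;29m[48;2;43;16;26m🬂[38;2;46;18;29m[48;2;43;16;26m🬂[38;2;46;18;29m[48;2;43;16;26m🬂[38;2;46;18;29m[48;2;43;16;26m🬂[38;2;46;18;29m[48;2;43;16;26m🬂[38;2;46;18;29m[48;2;43;16;26m🬂[38;2;46;18;29m[48;2;43;16;26m🬂[38;2;46;18;29m[48;2;43;16;26m🬂[38;2;46;18;29m[48;2;43;16;26m🬂[38;2;46;18;29m[48;2;43;16;26m🬂[0m
[38;2;40;14;24m[48;2;38;13;22m🬎[38;2;40;14;24m[48;2;38;13;22m🬎[38;2;40;14;24m[48;2;38;13;22m🬎[38;2;40;14;24m[48;2;38;13;22m🬎[38;2;40;14;24m[48;2;38;13;22m🬎[38;2;40;14;24m[48;2;38;13;22m🬎[38;2;40;14;24m[48;2;38;13;22m🬎[38;2;40;14;24m[48;2;38;13;22m🬎[38;2;40;14;24m[48;2;38;13;22m🬎[38;2;40;14;24m[48;2;38;13;22m🬎[38;2;40;14;24m[48;2;38;13;22m🬎[38;2;40;14;24m[48;2;38;13;22m🬎[0m
[38;2;36;12;20m[48;2;34;11;18m🬎[38;2;36;12;20m[48;2;34;11;18m🬎[38;2;36;12;20m[48;2;34;11;18m🬎[38;2;36;12;20m[48;2;34;11;18m🬎[38;2;36;12;20m[48;2;34;11;18m🬎[38;2;93;46;109m[48;2;36;12;19m🬦[38;2;37;13;21m[48;2;93;46;109m🬂[38;2;36;12;20m[48;2;34;11;18m🬎[38;2;36;12;20m[48;2;34;11;18m🬎[38;2;36;12;20m[48;2;34;11;18m🬎[38;2;36;12;20m[48;2;34;11;18m🬎[38;2;36;12;20m[48;2;34;11;18m🬎[0m
[38;2;32;9;16m[48;2;30;8;14m🬎[38;2;32;9;16m[48;2;30;8;14m🬎[38;2;32;9;16m[48;2;30;8;14m🬎[38;2;32;9;16m[48;2;30;8;14m🬎[38;2;32;9;16m[48;2;30;8;14m🬎[38;2;93;46;109m[48;2;29;9;17m🬁[38;2;93;46;109m[48;2;23;9;21m🬂[38;2;32;9;16m[48;2;30;8;14m🬎[38;2;32;9;16m[48;2;30;8;14m🬎[38;2;32;9;16m[48;2;30;8;14m🬎[38;2;32;9;16m[48;2;30;8;14m🬎[38;2;32;9;16m[48;2;30;8;14m🬎[0m
[38;2;28;7;12m[48;2;26;6;10m🬎[38;2;28;7;12m[48;2;26;6;10m🬎[38;2;28;7;12m[48;2;26;6;10m🬎[38;2;28;7;12m[48;2;26;6;10m🬎[38;2;28;7;12m[48;2;26;6;10m🬎[38;2;28;7;12m[48;2;26;6;10m🬎[38;2;28;7;12m[48;2;26;6;10m🬎[38;2;28;7;12m[48;2;26;6;10m🬎[38;2;28;7;12m[48;2;26;6;10m🬎[38;2;28;7;12m[48;2;26;6;10m🬎[38;2;28;7;12m[48;2;26;6;10m🬎[38;2;28;7;12m[48;2;26;6;10m🬎[0m
[38;2;24;5;9m[48;2;22;4;7m🬂[38;2;24;5;9m[48;2;22;4;7m🬂[38;2;24;5;9m[48;2;22;4;7m🬂[38;2;24;5;9m[48;2;22;4;7m🬂[38;2;24;5;9m[48;2;22;4;7m🬂[38;2;24;5;9m[48;2;22;4;7m🬂[38;2;24;5;9m[48;2;22;4;7m🬂[38;2;24;5;9m[48;2;22;4;7m🬂[38;2;24;5;9m[48;2;22;4;7m🬂[38;2;24;5;9m[48;2;22;4;7m🬂[38;2;24;5;9m[48;2;22;4;7m🬂[38;2;24;5;9m[48;2;22;4;7m🬂[0m
</frame>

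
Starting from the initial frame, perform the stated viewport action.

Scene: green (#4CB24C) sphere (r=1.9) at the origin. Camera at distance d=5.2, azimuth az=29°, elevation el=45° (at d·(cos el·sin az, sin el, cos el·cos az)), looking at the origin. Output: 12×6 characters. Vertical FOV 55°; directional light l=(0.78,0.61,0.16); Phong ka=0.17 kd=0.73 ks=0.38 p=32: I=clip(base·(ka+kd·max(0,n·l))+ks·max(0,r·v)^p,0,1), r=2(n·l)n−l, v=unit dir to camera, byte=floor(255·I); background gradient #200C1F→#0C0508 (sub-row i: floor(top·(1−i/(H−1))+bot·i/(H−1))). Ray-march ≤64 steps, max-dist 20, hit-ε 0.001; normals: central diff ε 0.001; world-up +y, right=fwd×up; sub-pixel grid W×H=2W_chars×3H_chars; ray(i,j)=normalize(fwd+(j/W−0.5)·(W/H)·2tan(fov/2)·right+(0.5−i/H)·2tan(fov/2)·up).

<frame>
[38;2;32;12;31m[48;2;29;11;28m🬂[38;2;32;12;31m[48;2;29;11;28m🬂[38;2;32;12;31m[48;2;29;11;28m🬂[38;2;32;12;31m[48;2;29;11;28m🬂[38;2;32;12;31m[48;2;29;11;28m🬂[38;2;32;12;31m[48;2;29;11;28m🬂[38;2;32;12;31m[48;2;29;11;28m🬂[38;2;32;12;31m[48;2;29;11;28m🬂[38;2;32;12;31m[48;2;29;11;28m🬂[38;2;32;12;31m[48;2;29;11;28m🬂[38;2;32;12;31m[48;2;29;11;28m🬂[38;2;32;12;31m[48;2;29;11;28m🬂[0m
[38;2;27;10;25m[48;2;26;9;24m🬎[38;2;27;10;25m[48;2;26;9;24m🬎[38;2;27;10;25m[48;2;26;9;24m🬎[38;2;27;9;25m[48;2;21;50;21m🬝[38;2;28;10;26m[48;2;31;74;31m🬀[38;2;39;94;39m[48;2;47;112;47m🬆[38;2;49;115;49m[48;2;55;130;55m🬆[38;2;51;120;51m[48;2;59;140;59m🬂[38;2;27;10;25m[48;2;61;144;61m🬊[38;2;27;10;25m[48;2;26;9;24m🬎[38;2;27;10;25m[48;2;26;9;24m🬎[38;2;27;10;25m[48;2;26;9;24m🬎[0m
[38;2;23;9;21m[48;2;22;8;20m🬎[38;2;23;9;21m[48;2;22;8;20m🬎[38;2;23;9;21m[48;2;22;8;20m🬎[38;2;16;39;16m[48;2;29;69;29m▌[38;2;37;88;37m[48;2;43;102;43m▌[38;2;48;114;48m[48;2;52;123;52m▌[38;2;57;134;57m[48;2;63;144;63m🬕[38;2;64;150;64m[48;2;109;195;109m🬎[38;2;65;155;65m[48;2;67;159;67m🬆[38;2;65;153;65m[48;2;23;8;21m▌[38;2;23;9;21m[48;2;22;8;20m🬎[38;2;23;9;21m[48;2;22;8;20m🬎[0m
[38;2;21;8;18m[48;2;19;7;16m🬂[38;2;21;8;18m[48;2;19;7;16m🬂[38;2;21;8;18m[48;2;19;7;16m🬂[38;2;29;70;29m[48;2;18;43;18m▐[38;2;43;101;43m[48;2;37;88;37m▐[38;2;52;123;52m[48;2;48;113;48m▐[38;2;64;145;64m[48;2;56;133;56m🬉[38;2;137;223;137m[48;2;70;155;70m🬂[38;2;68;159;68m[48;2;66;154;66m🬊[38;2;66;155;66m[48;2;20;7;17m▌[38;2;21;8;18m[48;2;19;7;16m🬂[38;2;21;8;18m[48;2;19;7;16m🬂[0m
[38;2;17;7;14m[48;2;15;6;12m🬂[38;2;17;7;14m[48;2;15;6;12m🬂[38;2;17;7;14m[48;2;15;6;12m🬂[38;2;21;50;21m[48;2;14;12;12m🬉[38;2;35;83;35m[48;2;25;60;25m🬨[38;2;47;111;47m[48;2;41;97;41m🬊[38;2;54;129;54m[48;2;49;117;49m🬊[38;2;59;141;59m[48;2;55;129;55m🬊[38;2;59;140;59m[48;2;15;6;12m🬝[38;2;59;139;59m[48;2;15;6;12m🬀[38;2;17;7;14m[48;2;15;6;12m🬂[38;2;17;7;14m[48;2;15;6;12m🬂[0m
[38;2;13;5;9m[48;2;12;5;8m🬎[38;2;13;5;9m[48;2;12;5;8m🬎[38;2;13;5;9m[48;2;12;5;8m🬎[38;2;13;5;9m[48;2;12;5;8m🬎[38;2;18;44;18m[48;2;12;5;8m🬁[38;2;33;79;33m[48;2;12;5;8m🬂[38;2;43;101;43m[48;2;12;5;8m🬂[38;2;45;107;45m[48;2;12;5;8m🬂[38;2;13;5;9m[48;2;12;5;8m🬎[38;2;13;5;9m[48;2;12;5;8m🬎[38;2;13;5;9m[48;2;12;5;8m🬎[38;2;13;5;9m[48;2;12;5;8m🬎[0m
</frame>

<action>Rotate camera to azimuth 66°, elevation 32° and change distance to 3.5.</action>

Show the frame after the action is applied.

<frame>
[38;2;32;12;31m[48;2;29;11;28m🬂[38;2;32;12;31m[48;2;29;11;28m🬂[38;2;31;11;30m[48;2;52;122;52m🬆[38;2;52;123;52m[48;2;57;135;57m🬂[38;2;58;138;58m[48;2;62;145;62m🬆[38;2;62;145;62m[48;2;64;150;64m🬆[38;2;62;146;62m[48;2;64;152;64m🬂[38;2;63;147;63m[48;2;65;153;65m🬂[38;2;61;144;61m[48;2;64;151;64m🬂[38;2;32;12;31m[48;2;61;144;61m🬁[38;2;60;141;60m[48;2;30;11;29m🬏[38;2;32;12;31m[48;2;29;11;28m🬂[0m
[38;2;27;10;25m[48;2;26;9;24m🬎[38;2;27;10;25m[48;2;49;116;49m🬄[38;2;54;128;54m[48;2;57;135;57m🬄[38;2;59;141;59m[48;2;61;145;61m🬄[38;2;63;149;63m[48;2;64;152;64m🬕[38;2;65;153;65m[48;2;66;155;66m🬆[38;2;66;156;66m[48;2;68;159;68m🬎[38;2;67;157;67m[48;2;67;159;67m🬆[38;2;66;156;66m[48;2;67;158;67m🬂[38;2;65;153;65m[48;2;66;156;66m🬊[38;2;60;141;60m[48;2;63;149;63m🬉[38;2;59;138;59m[48;2;27;9;25m🬏[0m
[38;2;23;8;21m[48;2;41;96;41m🬝[38;2;49;116;49m[48;2;54;128;54m▌[38;2;57;134;57m[48;2;60;140;60m▌[38;2;61;144;61m[48;2;63;148;63m▌[38;2;64;151;64m[48;2;65;153;65m▌[38;2;67;156;67m[48;2;80;170;80m🬕[38;2;85;176;85m[48;2;141;230;141m🬆[38;2;80;171;80m[48;2;125;216;125m🬨[38;2;68;159;68m[48;2;70;162;70m🬨[38;2;67;157;67m[48;2;67;159;67m🬨[38;2;64;150;64m[48;2;66;154;66m▐[38;2;23;9;21m[48;2;59;140;59m🬉[0m
[38;2;40;95;40m[48;2;19;7;16m🬉[38;2;53;126;53m[48;2;49;116;49m▐[38;2;59;139;59m[48;2;56;133;56m▐[38;2;62;147;62m[48;2;60;143;60m▐[38;2;64;152;64m[48;2;63;149;63m▐[38;2;82;172;82m[48;2;67;155;67m🬁[38;2;139;230;139m[48;2;83;173;83m🬂[38;2;133;225;133m[48;2;79;170;79m🬀[38;2;71;162;71m[48;2;67;158;67m🬀[38;2;67;157;67m[48;2;66;155;66m🬆[38;2;65;153;65m[48;2;63;149;63m▌[38;2;58;137;58m[48;2;19;7;16m🬝[0m
[38;2;17;7;14m[48;2;15;6;12m🬂[38;2;47;112;47m[48;2;15;6;12m🬬[38;2;56;132;56m[48;2;53;124;53m🬨[38;2;60;142;60m[48;2;58;137;58m🬊[38;2;62;147;62m[48;2;60;144;60m🬊[38;2;64;151;64m[48;2;62;148;62m🬊[38;2;65;154;65m[48;2;64;151;64m🬊[38;2;65;155;65m[48;2;64;151;64m🬎[38;2;65;154;65m[48;2;64;150;64m🬎[38;2;65;152;65m[48;2;63;148;63m🬆[38;2;62;146;62m[48;2;59;139;59m🬕[38;2;57;134;57m[48;2;15;6;12m🬄[0m
[38;2;13;5;9m[48;2;12;5;8m🬎[38;2;43;101;43m[48;2;12;5;8m🬁[38;2;48;113;48m[48;2;12;5;8m🬬[38;2;55;131;55m[48;2;52;122;52m🬊[38;2;59;139;59m[48;2;56;131;56m🬊[38;2;61;144;61m[48;2;58;137;58m🬊[38;2;62;146;62m[48;2;59;140;59m🬊[38;2;62;146;62m[48;2;59;140;59m🬎[38;2;62;145;62m[48;2;58;138;58m🬎[38;2;60;140;60m[48;2;54;129;54m🬎[38;2;55;130;55m[48;2;12;5;8m🬆[38;2;13;5;9m[48;2;12;5;8m🬎[0m
</frame>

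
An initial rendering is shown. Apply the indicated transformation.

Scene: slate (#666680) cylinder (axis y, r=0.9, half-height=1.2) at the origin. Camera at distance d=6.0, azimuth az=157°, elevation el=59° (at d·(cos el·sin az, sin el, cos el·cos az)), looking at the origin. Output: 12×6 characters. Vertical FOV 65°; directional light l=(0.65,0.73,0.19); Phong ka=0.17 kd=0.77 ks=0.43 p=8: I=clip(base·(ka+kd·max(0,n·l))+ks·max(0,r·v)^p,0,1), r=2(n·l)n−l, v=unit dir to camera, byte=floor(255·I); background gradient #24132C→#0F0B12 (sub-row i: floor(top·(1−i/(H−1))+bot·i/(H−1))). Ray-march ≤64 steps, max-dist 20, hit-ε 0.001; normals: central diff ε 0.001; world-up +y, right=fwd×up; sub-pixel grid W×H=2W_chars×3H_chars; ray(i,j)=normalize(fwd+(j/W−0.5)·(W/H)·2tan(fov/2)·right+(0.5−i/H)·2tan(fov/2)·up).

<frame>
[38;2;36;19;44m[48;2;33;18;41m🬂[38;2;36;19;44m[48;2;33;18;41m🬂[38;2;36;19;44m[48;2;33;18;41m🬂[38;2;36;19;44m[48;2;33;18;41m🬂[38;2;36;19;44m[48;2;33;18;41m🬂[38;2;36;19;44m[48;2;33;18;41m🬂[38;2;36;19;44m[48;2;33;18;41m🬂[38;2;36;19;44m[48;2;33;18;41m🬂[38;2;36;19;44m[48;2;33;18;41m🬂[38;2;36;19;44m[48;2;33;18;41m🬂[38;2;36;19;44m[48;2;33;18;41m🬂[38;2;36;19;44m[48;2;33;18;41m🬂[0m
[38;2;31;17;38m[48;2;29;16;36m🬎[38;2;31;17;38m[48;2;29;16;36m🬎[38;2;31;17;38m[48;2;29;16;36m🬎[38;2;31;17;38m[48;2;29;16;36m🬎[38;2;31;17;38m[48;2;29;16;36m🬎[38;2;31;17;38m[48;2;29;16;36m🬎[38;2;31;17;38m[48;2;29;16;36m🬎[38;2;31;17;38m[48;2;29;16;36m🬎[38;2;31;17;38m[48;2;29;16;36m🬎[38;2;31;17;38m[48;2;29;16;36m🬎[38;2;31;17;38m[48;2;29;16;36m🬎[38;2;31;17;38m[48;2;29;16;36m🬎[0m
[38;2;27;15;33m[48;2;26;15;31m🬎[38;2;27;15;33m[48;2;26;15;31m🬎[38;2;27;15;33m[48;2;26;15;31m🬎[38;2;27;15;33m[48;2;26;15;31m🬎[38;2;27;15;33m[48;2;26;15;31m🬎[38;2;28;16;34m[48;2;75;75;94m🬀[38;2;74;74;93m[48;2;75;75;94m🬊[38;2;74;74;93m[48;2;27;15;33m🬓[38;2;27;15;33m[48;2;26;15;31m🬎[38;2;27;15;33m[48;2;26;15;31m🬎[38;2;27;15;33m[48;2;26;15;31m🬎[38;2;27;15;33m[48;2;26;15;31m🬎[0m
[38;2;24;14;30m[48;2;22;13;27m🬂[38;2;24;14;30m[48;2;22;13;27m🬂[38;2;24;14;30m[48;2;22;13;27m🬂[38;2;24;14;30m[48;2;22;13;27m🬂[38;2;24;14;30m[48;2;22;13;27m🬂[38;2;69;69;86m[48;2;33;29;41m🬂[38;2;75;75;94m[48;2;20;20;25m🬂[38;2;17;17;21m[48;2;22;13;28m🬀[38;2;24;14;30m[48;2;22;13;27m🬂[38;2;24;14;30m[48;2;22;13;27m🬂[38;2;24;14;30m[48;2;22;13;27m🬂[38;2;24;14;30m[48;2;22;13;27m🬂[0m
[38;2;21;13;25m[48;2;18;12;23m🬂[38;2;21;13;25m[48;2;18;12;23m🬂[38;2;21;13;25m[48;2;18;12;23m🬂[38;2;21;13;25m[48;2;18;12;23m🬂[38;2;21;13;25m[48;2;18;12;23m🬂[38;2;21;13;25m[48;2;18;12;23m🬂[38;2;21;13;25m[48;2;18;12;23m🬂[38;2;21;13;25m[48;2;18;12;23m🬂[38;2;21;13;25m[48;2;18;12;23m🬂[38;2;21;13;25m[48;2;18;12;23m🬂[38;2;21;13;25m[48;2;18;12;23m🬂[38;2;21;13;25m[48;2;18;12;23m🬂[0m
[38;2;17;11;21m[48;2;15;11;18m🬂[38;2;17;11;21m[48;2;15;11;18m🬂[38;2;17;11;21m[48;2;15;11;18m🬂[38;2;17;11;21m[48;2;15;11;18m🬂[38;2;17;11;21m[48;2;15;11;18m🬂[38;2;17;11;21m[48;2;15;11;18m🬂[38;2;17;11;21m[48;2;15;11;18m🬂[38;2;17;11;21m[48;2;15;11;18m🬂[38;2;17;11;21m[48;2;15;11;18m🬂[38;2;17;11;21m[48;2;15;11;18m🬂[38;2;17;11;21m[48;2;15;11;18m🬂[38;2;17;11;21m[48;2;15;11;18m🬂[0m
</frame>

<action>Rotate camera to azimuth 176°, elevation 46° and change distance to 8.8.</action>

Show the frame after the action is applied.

<frame>
[38;2;36;19;44m[48;2;33;18;41m🬂[38;2;36;19;44m[48;2;33;18;41m🬂[38;2;36;19;44m[48;2;33;18;41m🬂[38;2;36;19;44m[48;2;33;18;41m🬂[38;2;36;19;44m[48;2;33;18;41m🬂[38;2;36;19;44m[48;2;33;18;41m🬂[38;2;36;19;44m[48;2;33;18;41m🬂[38;2;36;19;44m[48;2;33;18;41m🬂[38;2;36;19;44m[48;2;33;18;41m🬂[38;2;36;19;44m[48;2;33;18;41m🬂[38;2;36;19;44m[48;2;33;18;41m🬂[38;2;36;19;44m[48;2;33;18;41m🬂[0m
[38;2;31;17;38m[48;2;29;16;36m🬎[38;2;31;17;38m[48;2;29;16;36m🬎[38;2;31;17;38m[48;2;29;16;36m🬎[38;2;31;17;38m[48;2;29;16;36m🬎[38;2;31;17;38m[48;2;29;16;36m🬎[38;2;31;17;38m[48;2;29;16;36m🬎[38;2;31;17;38m[48;2;29;16;36m🬎[38;2;31;17;38m[48;2;29;16;36m🬎[38;2;31;17;38m[48;2;29;16;36m🬎[38;2;31;17;38m[48;2;29;16;36m🬎[38;2;31;17;38m[48;2;29;16;36m🬎[38;2;31;17;38m[48;2;29;16;36m🬎[0m
[38;2;27;15;33m[48;2;26;15;31m🬎[38;2;27;15;33m[48;2;26;15;31m🬎[38;2;27;15;33m[48;2;26;15;31m🬎[38;2;27;15;33m[48;2;26;15;31m🬎[38;2;27;15;33m[48;2;26;15;31m🬎[38;2;27;15;33m[48;2;76;76;95m🬕[38;2;28;16;34m[48;2;75;75;94m🬂[38;2;27;15;33m[48;2;26;15;31m🬎[38;2;27;15;33m[48;2;26;15;31m🬎[38;2;27;15;33m[48;2;26;15;31m🬎[38;2;27;15;33m[48;2;26;15;31m🬎[38;2;27;15;33m[48;2;26;15;31m🬎[0m
[38;2;24;14;30m[48;2;22;13;27m🬂[38;2;24;14;30m[48;2;22;13;27m🬂[38;2;24;14;30m[48;2;22;13;27m🬂[38;2;24;14;30m[48;2;22;13;27m🬂[38;2;24;14;30m[48;2;22;13;27m🬂[38;2;41;41;52m[48;2;22;13;28m🬉[38;2;17;17;21m[48;2;22;13;27m🬝[38;2;24;14;30m[48;2;22;13;27m🬂[38;2;24;14;30m[48;2;22;13;27m🬂[38;2;24;14;30m[48;2;22;13;27m🬂[38;2;24;14;30m[48;2;22;13;27m🬂[38;2;24;14;30m[48;2;22;13;27m🬂[0m
[38;2;21;13;25m[48;2;18;12;23m🬂[38;2;21;13;25m[48;2;18;12;23m🬂[38;2;21;13;25m[48;2;18;12;23m🬂[38;2;21;13;25m[48;2;18;12;23m🬂[38;2;21;13;25m[48;2;18;12;23m🬂[38;2;21;13;25m[48;2;18;12;23m🬂[38;2;21;13;25m[48;2;18;12;23m🬂[38;2;21;13;25m[48;2;18;12;23m🬂[38;2;21;13;25m[48;2;18;12;23m🬂[38;2;21;13;25m[48;2;18;12;23m🬂[38;2;21;13;25m[48;2;18;12;23m🬂[38;2;21;13;25m[48;2;18;12;23m🬂[0m
[38;2;17;11;21m[48;2;15;11;18m🬂[38;2;17;11;21m[48;2;15;11;18m🬂[38;2;17;11;21m[48;2;15;11;18m🬂[38;2;17;11;21m[48;2;15;11;18m🬂[38;2;17;11;21m[48;2;15;11;18m🬂[38;2;17;11;21m[48;2;15;11;18m🬂[38;2;17;11;21m[48;2;15;11;18m🬂[38;2;17;11;21m[48;2;15;11;18m🬂[38;2;17;11;21m[48;2;15;11;18m🬂[38;2;17;11;21m[48;2;15;11;18m🬂[38;2;17;11;21m[48;2;15;11;18m🬂[38;2;17;11;21m[48;2;15;11;18m🬂[0m
</frame>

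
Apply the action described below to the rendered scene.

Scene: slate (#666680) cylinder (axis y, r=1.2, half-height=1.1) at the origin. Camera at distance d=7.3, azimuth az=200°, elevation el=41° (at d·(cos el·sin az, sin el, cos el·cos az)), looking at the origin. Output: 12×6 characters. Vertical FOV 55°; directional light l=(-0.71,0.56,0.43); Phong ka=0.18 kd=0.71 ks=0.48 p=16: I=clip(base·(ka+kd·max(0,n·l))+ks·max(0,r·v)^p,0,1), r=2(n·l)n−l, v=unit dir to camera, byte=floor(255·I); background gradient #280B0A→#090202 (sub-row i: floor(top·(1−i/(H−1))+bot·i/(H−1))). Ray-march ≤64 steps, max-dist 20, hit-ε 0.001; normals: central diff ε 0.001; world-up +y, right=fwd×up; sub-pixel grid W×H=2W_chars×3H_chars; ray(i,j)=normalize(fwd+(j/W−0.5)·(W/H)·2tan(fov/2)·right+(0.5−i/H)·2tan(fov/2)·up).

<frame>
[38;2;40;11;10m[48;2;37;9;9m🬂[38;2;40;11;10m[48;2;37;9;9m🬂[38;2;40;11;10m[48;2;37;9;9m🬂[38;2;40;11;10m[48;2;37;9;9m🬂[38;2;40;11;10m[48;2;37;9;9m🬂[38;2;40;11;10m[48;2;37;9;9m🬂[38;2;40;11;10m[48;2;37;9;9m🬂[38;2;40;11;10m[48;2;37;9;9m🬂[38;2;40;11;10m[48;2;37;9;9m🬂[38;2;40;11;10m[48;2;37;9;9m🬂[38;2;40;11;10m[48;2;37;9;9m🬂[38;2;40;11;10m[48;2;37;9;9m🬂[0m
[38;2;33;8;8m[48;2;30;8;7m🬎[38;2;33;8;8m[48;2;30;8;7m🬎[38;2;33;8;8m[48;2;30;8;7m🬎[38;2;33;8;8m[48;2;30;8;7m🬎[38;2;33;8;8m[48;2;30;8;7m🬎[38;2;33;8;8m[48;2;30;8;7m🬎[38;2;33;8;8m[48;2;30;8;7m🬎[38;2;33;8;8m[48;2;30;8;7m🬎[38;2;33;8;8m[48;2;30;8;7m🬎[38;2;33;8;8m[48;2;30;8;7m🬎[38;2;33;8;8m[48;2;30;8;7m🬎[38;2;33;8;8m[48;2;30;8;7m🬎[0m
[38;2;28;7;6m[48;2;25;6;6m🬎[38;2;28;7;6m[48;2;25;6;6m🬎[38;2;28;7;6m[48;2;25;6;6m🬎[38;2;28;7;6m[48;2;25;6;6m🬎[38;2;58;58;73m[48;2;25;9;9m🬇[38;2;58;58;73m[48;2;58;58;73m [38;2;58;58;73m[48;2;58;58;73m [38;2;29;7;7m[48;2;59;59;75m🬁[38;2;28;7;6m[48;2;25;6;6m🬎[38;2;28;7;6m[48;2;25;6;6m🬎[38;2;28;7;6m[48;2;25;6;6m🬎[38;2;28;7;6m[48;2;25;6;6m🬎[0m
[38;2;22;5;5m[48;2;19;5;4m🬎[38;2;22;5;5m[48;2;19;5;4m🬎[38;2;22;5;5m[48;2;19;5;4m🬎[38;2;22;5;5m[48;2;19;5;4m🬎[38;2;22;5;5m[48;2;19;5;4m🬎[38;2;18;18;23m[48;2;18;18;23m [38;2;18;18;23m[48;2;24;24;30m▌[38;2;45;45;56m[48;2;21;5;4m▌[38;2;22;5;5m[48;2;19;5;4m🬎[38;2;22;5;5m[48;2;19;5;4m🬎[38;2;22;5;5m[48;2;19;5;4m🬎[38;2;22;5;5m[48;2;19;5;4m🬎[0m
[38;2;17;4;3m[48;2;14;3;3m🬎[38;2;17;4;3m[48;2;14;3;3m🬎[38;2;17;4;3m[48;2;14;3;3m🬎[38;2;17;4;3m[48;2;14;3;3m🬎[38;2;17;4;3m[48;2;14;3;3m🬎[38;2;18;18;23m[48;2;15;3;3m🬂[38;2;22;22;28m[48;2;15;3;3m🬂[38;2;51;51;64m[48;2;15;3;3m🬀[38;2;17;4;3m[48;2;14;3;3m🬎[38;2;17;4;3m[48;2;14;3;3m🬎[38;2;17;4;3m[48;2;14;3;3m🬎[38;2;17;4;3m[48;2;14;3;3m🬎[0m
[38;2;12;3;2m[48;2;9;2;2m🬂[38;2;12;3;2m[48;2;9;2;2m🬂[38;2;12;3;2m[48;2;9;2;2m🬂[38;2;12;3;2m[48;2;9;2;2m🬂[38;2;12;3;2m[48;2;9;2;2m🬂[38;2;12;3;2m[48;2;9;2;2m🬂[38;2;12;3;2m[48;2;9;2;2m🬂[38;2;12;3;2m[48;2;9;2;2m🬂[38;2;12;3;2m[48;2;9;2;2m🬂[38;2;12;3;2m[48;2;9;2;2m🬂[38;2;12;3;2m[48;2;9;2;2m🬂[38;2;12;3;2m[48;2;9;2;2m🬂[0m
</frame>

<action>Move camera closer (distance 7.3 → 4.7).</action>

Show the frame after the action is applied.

<frame>
[38;2;40;11;10m[48;2;37;9;9m🬂[38;2;40;11;10m[48;2;37;9;9m🬂[38;2;40;11;10m[48;2;37;9;9m🬂[38;2;40;11;10m[48;2;37;9;9m🬂[38;2;40;11;10m[48;2;37;9;9m🬂[38;2;40;11;10m[48;2;37;9;9m🬂[38;2;40;11;10m[48;2;37;9;9m🬂[38;2;40;11;10m[48;2;37;9;9m🬂[38;2;40;11;10m[48;2;37;9;9m🬂[38;2;40;11;10m[48;2;37;9;9m🬂[38;2;40;11;10m[48;2;37;9;9m🬂[38;2;40;11;10m[48;2;37;9;9m🬂[0m
[38;2;33;8;8m[48;2;30;8;7m🬎[38;2;33;8;8m[48;2;30;8;7m🬎[38;2;33;8;8m[48;2;30;8;7m🬎[38;2;33;8;8m[48;2;30;8;7m🬎[38;2;33;8;8m[48;2;58;58;73m🬆[38;2;34;9;8m[48;2;58;58;73m🬂[38;2;34;9;8m[48;2;58;58;73m🬂[38;2;34;9;8m[48;2;58;58;73m🬂[38;2;58;58;73m[48;2;32;8;7m🬏[38;2;33;8;8m[48;2;30;8;7m🬎[38;2;33;8;8m[48;2;30;8;7m🬎[38;2;33;8;8m[48;2;30;8;7m🬎[0m
[38;2;28;7;6m[48;2;25;6;6m🬎[38;2;28;7;6m[48;2;25;6;6m🬎[38;2;28;7;6m[48;2;25;6;6m🬎[38;2;58;58;73m[48;2;24;8;9m🬁[38;2;58;58;73m[48;2;18;18;23m🬬[38;2;58;58;73m[48;2;58;58;73m [38;2;58;58;73m[48;2;58;58;73m [38;2;58;58;73m[48;2;58;58;73m [38;2;70;70;86m[48;2;35;26;32m🬎[38;2;28;7;6m[48;2;25;6;6m🬎[38;2;28;7;6m[48;2;25;6;6m🬎[38;2;28;7;6m[48;2;25;6;6m🬎[0m
[38;2;22;5;5m[48;2;19;5;4m🬎[38;2;22;5;5m[48;2;19;5;4m🬎[38;2;22;5;5m[48;2;19;5;4m🬎[38;2;22;5;5m[48;2;19;5;4m🬎[38;2;18;18;23m[48;2;18;18;23m [38;2;18;18;23m[48;2;18;18;23m [38;2;18;18;23m[48;2;18;18;23m [38;2;26;26;32m[48;2;38;38;47m▌[38;2;53;53;67m[48;2;21;5;4m▌[38;2;22;5;5m[48;2;19;5;4m🬎[38;2;22;5;5m[48;2;19;5;4m🬎[38;2;22;5;5m[48;2;19;5;4m🬎[0m
[38;2;17;4;3m[48;2;14;3;3m🬎[38;2;17;4;3m[48;2;14;3;3m🬎[38;2;17;4;3m[48;2;14;3;3m🬎[38;2;17;4;3m[48;2;14;3;3m🬎[38;2;18;18;23m[48;2;16;3;3m▐[38;2;18;18;23m[48;2;18;18;23m [38;2;18;18;23m[48;2;18;18;23m [38;2;30;30;38m[48;2;46;46;57m▌[38;2;17;4;3m[48;2;14;3;3m🬎[38;2;17;4;3m[48;2;14;3;3m🬎[38;2;17;4;3m[48;2;14;3;3m🬎[38;2;17;4;3m[48;2;14;3;3m🬎[0m
[38;2;12;3;2m[48;2;9;2;2m🬂[38;2;12;3;2m[48;2;9;2;2m🬂[38;2;12;3;2m[48;2;9;2;2m🬂[38;2;12;3;2m[48;2;9;2;2m🬂[38;2;12;3;2m[48;2;9;2;2m🬂[38;2;18;18;23m[48;2;10;2;2m🬁[38;2;18;18;23m[48;2;9;2;2m🬂[38;2;12;3;2m[48;2;9;2;2m🬂[38;2;12;3;2m[48;2;9;2;2m🬂[38;2;12;3;2m[48;2;9;2;2m🬂[38;2;12;3;2m[48;2;9;2;2m🬂[38;2;12;3;2m[48;2;9;2;2m🬂[0m
</frame>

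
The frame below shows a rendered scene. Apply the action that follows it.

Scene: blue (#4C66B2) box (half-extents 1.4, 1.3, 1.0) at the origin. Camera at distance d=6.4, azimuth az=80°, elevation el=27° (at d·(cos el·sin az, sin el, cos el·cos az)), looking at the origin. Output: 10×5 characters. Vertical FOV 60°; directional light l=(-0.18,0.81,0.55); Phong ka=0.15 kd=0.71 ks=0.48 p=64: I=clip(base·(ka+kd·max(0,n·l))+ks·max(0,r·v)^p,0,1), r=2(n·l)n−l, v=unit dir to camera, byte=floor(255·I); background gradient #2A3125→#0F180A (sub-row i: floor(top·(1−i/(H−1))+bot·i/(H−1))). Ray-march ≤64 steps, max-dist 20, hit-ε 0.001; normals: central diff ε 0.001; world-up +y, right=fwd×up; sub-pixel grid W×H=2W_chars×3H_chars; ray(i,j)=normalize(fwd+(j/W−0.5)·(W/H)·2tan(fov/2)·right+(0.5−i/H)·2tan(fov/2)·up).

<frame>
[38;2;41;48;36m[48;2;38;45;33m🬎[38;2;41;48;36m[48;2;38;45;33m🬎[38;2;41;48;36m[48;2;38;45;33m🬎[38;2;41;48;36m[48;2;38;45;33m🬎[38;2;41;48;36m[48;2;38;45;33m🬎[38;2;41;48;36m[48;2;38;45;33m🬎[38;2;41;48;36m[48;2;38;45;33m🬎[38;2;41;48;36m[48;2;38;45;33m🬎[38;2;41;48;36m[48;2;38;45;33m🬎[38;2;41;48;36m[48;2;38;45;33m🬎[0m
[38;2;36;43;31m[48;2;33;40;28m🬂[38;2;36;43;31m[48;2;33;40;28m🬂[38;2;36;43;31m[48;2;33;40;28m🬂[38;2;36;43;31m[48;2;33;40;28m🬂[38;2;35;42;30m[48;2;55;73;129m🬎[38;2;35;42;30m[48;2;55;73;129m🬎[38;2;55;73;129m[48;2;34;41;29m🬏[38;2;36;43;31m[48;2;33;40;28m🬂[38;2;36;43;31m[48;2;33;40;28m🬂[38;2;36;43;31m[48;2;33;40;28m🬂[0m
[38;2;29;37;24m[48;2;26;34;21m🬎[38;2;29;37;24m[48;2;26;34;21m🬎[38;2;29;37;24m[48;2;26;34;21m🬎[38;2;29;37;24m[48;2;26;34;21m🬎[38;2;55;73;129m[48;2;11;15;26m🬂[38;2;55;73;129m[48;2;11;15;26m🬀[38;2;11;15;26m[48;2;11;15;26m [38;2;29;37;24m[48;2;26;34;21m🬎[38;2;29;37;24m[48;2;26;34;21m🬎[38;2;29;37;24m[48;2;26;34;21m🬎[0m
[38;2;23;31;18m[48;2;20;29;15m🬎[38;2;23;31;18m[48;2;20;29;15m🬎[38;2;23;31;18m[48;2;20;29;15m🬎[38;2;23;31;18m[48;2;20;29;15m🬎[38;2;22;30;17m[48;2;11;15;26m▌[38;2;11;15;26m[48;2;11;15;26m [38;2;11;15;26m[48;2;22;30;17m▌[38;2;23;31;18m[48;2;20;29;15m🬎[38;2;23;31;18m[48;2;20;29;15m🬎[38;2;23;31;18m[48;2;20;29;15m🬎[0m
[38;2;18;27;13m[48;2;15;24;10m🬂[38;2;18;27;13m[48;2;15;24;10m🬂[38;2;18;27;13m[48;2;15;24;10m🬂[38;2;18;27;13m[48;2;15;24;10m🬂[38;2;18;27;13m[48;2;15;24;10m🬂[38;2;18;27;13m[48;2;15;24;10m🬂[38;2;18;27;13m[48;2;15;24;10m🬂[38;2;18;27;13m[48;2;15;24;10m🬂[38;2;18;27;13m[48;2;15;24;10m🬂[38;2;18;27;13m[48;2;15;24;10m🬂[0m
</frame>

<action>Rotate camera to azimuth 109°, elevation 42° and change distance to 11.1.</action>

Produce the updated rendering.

<frame>
[38;2;41;48;36m[48;2;38;45;33m🬎[38;2;41;48;36m[48;2;38;45;33m🬎[38;2;41;48;36m[48;2;38;45;33m🬎[38;2;41;48;36m[48;2;38;45;33m🬎[38;2;41;48;36m[48;2;38;45;33m🬎[38;2;41;48;36m[48;2;38;45;33m🬎[38;2;41;48;36m[48;2;38;45;33m🬎[38;2;41;48;36m[48;2;38;45;33m🬎[38;2;41;48;36m[48;2;38;45;33m🬎[38;2;41;48;36m[48;2;38;45;33m🬎[0m
[38;2;36;43;31m[48;2;33;40;28m🬂[38;2;36;43;31m[48;2;33;40;28m🬂[38;2;36;43;31m[48;2;33;40;28m🬂[38;2;36;43;31m[48;2;33;40;28m🬂[38;2;36;43;31m[48;2;33;40;28m🬂[38;2;36;43;31m[48;2;33;40;28m🬂[38;2;36;43;31m[48;2;33;40;28m🬂[38;2;36;43;31m[48;2;33;40;28m🬂[38;2;36;43;31m[48;2;33;40;28m🬂[38;2;36;43;31m[48;2;33;40;28m🬂[0m
[38;2;29;37;24m[48;2;26;34;21m🬎[38;2;29;37;24m[48;2;26;34;21m🬎[38;2;29;37;24m[48;2;26;34;21m🬎[38;2;29;37;24m[48;2;26;34;21m🬎[38;2;55;73;129m[48;2;23;30;23m🬉[38;2;55;73;129m[48;2;11;15;26m🬎[38;2;29;37;24m[48;2;26;34;21m🬎[38;2;29;37;24m[48;2;26;34;21m🬎[38;2;29;37;24m[48;2;26;34;21m🬎[38;2;29;37;24m[48;2;26;34;21m🬎[0m
[38;2;23;31;18m[48;2;20;29;15m🬎[38;2;23;31;18m[48;2;20;29;15m🬎[38;2;23;31;18m[48;2;20;29;15m🬎[38;2;23;31;18m[48;2;20;29;15m🬎[38;2;21;30;16m[48;2;11;15;26m🬺[38;2;11;15;26m[48;2;21;30;16m🬀[38;2;23;31;18m[48;2;20;29;15m🬎[38;2;23;31;18m[48;2;20;29;15m🬎[38;2;23;31;18m[48;2;20;29;15m🬎[38;2;23;31;18m[48;2;20;29;15m🬎[0m
[38;2;18;27;13m[48;2;15;24;10m🬂[38;2;18;27;13m[48;2;15;24;10m🬂[38;2;18;27;13m[48;2;15;24;10m🬂[38;2;18;27;13m[48;2;15;24;10m🬂[38;2;18;27;13m[48;2;15;24;10m🬂[38;2;18;27;13m[48;2;15;24;10m🬂[38;2;18;27;13m[48;2;15;24;10m🬂[38;2;18;27;13m[48;2;15;24;10m🬂[38;2;18;27;13m[48;2;15;24;10m🬂[38;2;18;27;13m[48;2;15;24;10m🬂[0m
</frame>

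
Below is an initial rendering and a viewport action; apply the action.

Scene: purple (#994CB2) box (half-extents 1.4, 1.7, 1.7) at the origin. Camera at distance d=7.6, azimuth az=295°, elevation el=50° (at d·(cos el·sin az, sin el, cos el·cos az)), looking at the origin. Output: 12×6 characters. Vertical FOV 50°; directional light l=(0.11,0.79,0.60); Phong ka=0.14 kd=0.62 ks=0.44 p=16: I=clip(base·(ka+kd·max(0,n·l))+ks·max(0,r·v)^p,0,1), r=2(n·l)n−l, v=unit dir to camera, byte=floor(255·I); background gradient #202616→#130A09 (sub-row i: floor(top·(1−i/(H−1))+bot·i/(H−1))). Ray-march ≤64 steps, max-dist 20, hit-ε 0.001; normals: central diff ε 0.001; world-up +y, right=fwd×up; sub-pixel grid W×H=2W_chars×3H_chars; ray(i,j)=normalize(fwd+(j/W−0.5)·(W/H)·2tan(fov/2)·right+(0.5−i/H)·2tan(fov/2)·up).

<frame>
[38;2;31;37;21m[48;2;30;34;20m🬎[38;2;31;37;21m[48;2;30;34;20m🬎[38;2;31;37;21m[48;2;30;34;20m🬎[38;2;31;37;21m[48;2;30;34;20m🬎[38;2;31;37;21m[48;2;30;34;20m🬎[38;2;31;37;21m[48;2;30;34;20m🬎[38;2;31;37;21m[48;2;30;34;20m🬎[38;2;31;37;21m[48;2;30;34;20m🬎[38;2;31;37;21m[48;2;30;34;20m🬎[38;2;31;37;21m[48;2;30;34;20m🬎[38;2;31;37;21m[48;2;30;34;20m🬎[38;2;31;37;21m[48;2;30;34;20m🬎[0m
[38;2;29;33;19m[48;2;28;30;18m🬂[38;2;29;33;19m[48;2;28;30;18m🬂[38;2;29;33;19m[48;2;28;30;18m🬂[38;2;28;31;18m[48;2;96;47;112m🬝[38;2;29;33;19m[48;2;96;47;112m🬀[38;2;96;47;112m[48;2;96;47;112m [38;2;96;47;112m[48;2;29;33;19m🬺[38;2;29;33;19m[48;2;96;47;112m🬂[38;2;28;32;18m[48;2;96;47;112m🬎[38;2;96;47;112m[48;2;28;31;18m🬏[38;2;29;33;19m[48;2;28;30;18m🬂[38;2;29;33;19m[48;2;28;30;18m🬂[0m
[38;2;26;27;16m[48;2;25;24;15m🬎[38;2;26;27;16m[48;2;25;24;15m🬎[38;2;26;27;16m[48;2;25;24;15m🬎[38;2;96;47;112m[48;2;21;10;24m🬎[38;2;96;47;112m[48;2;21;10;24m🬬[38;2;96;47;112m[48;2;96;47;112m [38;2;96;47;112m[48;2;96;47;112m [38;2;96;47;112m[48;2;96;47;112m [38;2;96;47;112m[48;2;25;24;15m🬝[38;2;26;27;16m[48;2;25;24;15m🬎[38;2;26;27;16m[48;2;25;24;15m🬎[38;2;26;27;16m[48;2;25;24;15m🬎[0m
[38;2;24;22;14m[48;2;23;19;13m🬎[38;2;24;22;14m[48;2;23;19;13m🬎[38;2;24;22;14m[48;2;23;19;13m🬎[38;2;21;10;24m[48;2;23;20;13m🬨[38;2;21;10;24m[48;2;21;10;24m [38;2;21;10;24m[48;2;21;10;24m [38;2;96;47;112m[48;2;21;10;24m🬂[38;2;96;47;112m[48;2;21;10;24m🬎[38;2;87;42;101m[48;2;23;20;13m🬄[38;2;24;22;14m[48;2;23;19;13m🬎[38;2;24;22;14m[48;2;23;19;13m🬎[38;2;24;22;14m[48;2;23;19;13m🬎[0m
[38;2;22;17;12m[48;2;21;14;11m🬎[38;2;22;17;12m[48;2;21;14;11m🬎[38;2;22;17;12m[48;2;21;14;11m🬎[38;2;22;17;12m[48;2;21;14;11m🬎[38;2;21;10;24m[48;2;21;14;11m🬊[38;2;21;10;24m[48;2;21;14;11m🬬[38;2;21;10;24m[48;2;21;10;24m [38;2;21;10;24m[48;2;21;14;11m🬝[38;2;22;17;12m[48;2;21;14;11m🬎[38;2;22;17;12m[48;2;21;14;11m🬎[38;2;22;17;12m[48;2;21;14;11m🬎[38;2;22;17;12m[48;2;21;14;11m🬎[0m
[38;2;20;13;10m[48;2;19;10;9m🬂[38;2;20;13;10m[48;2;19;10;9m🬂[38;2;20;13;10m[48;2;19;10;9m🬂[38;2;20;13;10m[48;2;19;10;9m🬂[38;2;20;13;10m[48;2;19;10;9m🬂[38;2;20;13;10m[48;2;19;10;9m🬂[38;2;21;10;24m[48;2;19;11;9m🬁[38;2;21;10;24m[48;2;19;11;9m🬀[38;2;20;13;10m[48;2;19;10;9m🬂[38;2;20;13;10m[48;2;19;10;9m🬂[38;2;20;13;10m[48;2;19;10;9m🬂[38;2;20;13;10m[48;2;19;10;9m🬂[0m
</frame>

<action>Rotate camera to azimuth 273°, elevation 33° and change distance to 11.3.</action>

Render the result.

<frame>
[38;2;31;37;21m[48;2;30;34;20m🬎[38;2;31;37;21m[48;2;30;34;20m🬎[38;2;31;37;21m[48;2;30;34;20m🬎[38;2;31;37;21m[48;2;30;34;20m🬎[38;2;31;37;21m[48;2;30;34;20m🬎[38;2;31;37;21m[48;2;30;34;20m🬎[38;2;31;37;21m[48;2;30;34;20m🬎[38;2;31;37;21m[48;2;30;34;20m🬎[38;2;31;37;21m[48;2;30;34;20m🬎[38;2;31;37;21m[48;2;30;34;20m🬎[38;2;31;37;21m[48;2;30;34;20m🬎[38;2;31;37;21m[48;2;30;34;20m🬎[0m
[38;2;29;33;19m[48;2;28;30;18m🬂[38;2;29;33;19m[48;2;28;30;18m🬂[38;2;29;33;19m[48;2;28;30;18m🬂[38;2;29;33;19m[48;2;28;30;18m🬂[38;2;29;33;19m[48;2;28;30;18m🬂[38;2;29;33;19m[48;2;28;30;18m🬂[38;2;29;33;19m[48;2;28;30;18m🬂[38;2;29;33;19m[48;2;28;30;18m🬂[38;2;29;33;19m[48;2;28;30;18m🬂[38;2;29;33;19m[48;2;28;30;18m🬂[38;2;29;33;19m[48;2;28;30;18m🬂[38;2;29;33;19m[48;2;28;30;18m🬂[0m
[38;2;26;27;16m[48;2;25;24;15m🬎[38;2;26;27;16m[48;2;25;24;15m🬎[38;2;26;27;16m[48;2;25;24;15m🬎[38;2;26;27;16m[48;2;25;24;15m🬎[38;2;96;47;112m[48;2;24;22;18m🬉[38;2;96;47;112m[48;2;21;10;24m🬎[38;2;96;47;112m[48;2;21;10;24m🬎[38;2;96;47;112m[48;2;21;10;24m🬎[38;2;26;27;16m[48;2;25;24;15m🬎[38;2;26;27;16m[48;2;25;24;15m🬎[38;2;26;27;16m[48;2;25;24;15m🬎[38;2;26;27;16m[48;2;25;24;15m🬎[0m
[38;2;24;22;14m[48;2;23;19;13m🬎[38;2;24;22;14m[48;2;23;19;13m🬎[38;2;24;22;14m[48;2;23;19;13m🬎[38;2;24;22;14m[48;2;23;19;13m🬎[38;2;24;21;14m[48;2;21;10;24m▌[38;2;21;10;24m[48;2;21;10;24m [38;2;21;10;24m[48;2;21;10;24m [38;2;21;10;24m[48;2;21;10;24m [38;2;24;22;14m[48;2;23;19;13m🬎[38;2;24;22;14m[48;2;23;19;13m🬎[38;2;24;22;14m[48;2;23;19;13m🬎[38;2;24;22;14m[48;2;23;19;13m🬎[0m
[38;2;22;17;12m[48;2;21;14;11m🬎[38;2;22;17;12m[48;2;21;14;11m🬎[38;2;22;17;12m[48;2;21;14;11m🬎[38;2;22;17;12m[48;2;21;14;11m🬎[38;2;21;15;11m[48;2;21;10;24m🬺[38;2;21;10;24m[48;2;21;15;11m🬂[38;2;21;10;24m[48;2;21;15;11m🬂[38;2;21;10;24m[48;2;21;15;11m🬀[38;2;22;17;12m[48;2;21;14;11m🬎[38;2;22;17;12m[48;2;21;14;11m🬎[38;2;22;17;12m[48;2;21;14;11m🬎[38;2;22;17;12m[48;2;21;14;11m🬎[0m
[38;2;20;13;10m[48;2;19;10;9m🬂[38;2;20;13;10m[48;2;19;10;9m🬂[38;2;20;13;10m[48;2;19;10;9m🬂[38;2;20;13;10m[48;2;19;10;9m🬂[38;2;20;13;10m[48;2;19;10;9m🬂[38;2;20;13;10m[48;2;19;10;9m🬂[38;2;20;13;10m[48;2;19;10;9m🬂[38;2;20;13;10m[48;2;19;10;9m🬂[38;2;20;13;10m[48;2;19;10;9m🬂[38;2;20;13;10m[48;2;19;10;9m🬂[38;2;20;13;10m[48;2;19;10;9m🬂[38;2;20;13;10m[48;2;19;10;9m🬂[0m
</frame>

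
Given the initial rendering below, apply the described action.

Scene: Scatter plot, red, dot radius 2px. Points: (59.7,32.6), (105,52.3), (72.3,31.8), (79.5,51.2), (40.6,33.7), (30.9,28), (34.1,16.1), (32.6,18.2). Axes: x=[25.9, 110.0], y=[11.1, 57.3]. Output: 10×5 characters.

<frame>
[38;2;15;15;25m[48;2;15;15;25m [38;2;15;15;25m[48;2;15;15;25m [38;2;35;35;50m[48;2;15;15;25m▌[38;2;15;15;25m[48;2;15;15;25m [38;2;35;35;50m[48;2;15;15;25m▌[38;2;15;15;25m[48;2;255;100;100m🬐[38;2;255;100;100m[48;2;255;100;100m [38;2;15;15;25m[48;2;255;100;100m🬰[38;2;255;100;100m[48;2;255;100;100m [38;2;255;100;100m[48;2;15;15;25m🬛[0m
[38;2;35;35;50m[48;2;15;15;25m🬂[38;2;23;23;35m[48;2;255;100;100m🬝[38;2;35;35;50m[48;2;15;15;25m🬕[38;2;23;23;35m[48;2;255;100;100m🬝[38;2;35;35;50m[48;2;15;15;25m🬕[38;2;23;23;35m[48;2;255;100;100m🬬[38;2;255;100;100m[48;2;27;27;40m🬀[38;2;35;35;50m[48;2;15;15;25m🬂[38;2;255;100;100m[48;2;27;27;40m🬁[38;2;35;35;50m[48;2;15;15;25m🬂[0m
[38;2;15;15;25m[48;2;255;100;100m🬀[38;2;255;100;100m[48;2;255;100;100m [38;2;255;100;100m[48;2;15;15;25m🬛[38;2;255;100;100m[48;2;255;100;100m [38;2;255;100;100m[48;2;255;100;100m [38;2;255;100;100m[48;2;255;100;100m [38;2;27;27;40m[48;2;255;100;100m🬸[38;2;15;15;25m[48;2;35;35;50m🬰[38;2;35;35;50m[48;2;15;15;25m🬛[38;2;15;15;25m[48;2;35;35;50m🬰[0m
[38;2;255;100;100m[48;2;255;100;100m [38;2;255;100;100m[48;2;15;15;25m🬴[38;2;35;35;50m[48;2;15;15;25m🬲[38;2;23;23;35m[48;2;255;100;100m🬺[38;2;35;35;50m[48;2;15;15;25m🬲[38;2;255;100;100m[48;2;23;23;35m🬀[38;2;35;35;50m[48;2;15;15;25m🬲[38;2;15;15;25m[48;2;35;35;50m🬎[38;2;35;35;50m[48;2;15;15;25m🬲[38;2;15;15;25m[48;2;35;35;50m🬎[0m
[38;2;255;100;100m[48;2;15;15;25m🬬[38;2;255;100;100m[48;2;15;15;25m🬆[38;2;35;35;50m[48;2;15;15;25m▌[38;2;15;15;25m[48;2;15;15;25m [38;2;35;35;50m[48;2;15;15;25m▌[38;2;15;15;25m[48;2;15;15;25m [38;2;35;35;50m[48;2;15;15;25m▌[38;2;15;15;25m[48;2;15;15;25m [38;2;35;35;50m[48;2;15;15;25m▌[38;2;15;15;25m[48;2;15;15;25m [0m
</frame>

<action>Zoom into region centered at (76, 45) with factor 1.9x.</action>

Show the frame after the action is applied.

<frame>
[38;2;15;15;25m[48;2;15;15;25m [38;2;15;15;25m[48;2;15;15;25m [38;2;35;35;50m[48;2;15;15;25m▌[38;2;15;15;25m[48;2;15;15;25m [38;2;35;35;50m[48;2;15;15;25m▌[38;2;15;15;25m[48;2;255;100;100m🬆[38;2;23;23;35m[48;2;255;100;100m🬬[38;2;15;15;25m[48;2;15;15;25m [38;2;35;35;50m[48;2;15;15;25m▌[38;2;15;15;25m[48;2;15;15;25m [0m
[38;2;35;35;50m[48;2;15;15;25m🬂[38;2;35;35;50m[48;2;15;15;25m🬂[38;2;35;35;50m[48;2;15;15;25m🬕[38;2;35;35;50m[48;2;15;15;25m🬂[38;2;255;100;100m[48;2;27;27;40m🬁[38;2;255;100;100m[48;2;15;15;25m🬬[38;2;255;100;100m[48;2;21;21;33m🬆[38;2;35;35;50m[48;2;15;15;25m🬂[38;2;35;35;50m[48;2;15;15;25m🬕[38;2;35;35;50m[48;2;15;15;25m🬂[0m
[38;2;15;15;25m[48;2;35;35;50m🬰[38;2;15;15;25m[48;2;35;35;50m🬰[38;2;35;35;50m[48;2;15;15;25m🬛[38;2;15;15;25m[48;2;35;35;50m🬰[38;2;35;35;50m[48;2;15;15;25m🬛[38;2;15;15;25m[48;2;35;35;50m🬰[38;2;35;35;50m[48;2;15;15;25m🬛[38;2;15;15;25m[48;2;35;35;50m🬰[38;2;35;35;50m[48;2;15;15;25m🬛[38;2;15;15;25m[48;2;35;35;50m🬰[0m
[38;2;15;15;25m[48;2;35;35;50m🬎[38;2;15;15;25m[48;2;35;35;50m🬎[38;2;35;35;50m[48;2;15;15;25m🬲[38;2;15;15;25m[48;2;35;35;50m🬎[38;2;35;35;50m[48;2;15;15;25m🬲[38;2;15;15;25m[48;2;35;35;50m🬎[38;2;35;35;50m[48;2;15;15;25m🬲[38;2;15;15;25m[48;2;35;35;50m🬎[38;2;35;35;50m[48;2;15;15;25m🬲[38;2;15;15;25m[48;2;35;35;50m🬎[0m
[38;2;15;15;25m[48;2;255;100;100m🬆[38;2;255;100;100m[48;2;15;15;25m🬺[38;2;25;25;37m[48;2;255;100;100m🬎[38;2;15;15;25m[48;2;255;100;100m🬀[38;2;21;21;33m[48;2;255;100;100m🬊[38;2;15;15;25m[48;2;15;15;25m [38;2;35;35;50m[48;2;15;15;25m▌[38;2;15;15;25m[48;2;15;15;25m [38;2;35;35;50m[48;2;15;15;25m▌[38;2;15;15;25m[48;2;15;15;25m [0m
</frame>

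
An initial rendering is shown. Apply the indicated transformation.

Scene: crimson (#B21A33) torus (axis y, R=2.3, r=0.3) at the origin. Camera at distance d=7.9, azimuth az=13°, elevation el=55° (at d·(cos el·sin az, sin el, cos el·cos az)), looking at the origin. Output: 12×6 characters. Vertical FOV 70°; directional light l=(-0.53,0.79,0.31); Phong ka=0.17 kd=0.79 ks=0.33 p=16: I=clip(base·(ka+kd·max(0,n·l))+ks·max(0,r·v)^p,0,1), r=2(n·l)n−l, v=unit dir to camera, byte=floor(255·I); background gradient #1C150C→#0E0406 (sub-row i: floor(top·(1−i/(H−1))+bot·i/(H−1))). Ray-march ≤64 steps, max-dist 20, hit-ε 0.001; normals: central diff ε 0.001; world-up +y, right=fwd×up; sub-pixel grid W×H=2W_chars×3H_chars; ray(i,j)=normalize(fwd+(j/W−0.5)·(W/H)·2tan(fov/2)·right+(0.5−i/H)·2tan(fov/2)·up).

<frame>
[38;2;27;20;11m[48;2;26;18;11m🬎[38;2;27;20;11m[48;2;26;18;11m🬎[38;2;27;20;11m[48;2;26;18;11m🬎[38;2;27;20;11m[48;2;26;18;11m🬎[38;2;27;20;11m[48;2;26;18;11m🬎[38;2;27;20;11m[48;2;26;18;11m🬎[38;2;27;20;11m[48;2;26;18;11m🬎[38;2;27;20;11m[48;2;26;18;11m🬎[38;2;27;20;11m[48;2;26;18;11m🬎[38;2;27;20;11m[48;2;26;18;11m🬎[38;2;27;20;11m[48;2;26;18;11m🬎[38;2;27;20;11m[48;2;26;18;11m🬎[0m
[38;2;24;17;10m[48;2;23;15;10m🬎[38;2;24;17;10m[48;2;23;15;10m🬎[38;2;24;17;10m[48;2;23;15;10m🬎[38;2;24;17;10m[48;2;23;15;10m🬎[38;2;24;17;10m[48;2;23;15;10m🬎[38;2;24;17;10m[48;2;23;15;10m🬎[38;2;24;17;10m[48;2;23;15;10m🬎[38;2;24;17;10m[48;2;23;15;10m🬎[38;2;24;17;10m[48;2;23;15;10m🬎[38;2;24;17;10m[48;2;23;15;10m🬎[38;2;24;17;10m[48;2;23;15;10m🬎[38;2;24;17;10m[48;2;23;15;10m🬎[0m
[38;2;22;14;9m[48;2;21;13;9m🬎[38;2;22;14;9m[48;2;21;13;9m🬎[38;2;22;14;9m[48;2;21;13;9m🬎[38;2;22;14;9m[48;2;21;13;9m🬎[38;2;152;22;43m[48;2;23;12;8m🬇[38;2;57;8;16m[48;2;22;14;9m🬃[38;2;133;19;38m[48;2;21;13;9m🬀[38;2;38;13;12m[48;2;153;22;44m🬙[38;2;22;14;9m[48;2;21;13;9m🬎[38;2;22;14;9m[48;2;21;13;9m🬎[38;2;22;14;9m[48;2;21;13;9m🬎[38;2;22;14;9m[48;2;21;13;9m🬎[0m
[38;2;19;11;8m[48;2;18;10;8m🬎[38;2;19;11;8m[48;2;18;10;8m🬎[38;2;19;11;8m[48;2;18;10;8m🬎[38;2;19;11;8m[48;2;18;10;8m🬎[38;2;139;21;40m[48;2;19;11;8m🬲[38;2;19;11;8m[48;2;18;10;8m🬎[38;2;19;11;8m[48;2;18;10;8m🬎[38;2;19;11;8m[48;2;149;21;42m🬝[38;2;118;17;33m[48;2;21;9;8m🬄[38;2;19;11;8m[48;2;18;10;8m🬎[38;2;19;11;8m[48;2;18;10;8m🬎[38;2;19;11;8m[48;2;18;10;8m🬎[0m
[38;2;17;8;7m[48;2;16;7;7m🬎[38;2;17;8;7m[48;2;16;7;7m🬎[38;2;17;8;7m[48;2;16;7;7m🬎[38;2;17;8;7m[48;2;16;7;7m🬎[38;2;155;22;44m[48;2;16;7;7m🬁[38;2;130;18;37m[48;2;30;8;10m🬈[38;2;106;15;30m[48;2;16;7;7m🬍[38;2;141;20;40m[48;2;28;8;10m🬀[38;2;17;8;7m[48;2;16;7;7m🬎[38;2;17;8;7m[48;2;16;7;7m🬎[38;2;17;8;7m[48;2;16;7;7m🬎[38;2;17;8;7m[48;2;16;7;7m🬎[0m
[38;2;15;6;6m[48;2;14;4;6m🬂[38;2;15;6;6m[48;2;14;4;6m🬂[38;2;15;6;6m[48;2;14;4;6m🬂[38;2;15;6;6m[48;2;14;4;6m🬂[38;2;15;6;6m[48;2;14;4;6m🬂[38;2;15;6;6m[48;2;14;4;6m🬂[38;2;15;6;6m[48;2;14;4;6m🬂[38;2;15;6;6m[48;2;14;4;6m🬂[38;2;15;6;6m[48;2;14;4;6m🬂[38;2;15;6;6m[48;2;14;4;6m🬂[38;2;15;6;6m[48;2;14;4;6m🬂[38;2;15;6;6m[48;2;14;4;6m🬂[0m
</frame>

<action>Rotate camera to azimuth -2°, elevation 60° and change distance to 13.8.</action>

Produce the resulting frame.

<frame>
[38;2;27;20;11m[48;2;26;18;11m🬎[38;2;27;20;11m[48;2;26;18;11m🬎[38;2;27;20;11m[48;2;26;18;11m🬎[38;2;27;20;11m[48;2;26;18;11m🬎[38;2;27;20;11m[48;2;26;18;11m🬎[38;2;27;20;11m[48;2;26;18;11m🬎[38;2;27;20;11m[48;2;26;18;11m🬎[38;2;27;20;11m[48;2;26;18;11m🬎[38;2;27;20;11m[48;2;26;18;11m🬎[38;2;27;20;11m[48;2;26;18;11m🬎[38;2;27;20;11m[48;2;26;18;11m🬎[38;2;27;20;11m[48;2;26;18;11m🬎[0m
[38;2;24;17;10m[48;2;23;15;10m🬎[38;2;24;17;10m[48;2;23;15;10m🬎[38;2;24;17;10m[48;2;23;15;10m🬎[38;2;24;17;10m[48;2;23;15;10m🬎[38;2;24;17;10m[48;2;23;15;10m🬎[38;2;24;17;10m[48;2;23;15;10m🬎[38;2;24;17;10m[48;2;23;15;10m🬎[38;2;24;17;10m[48;2;23;15;10m🬎[38;2;24;17;10m[48;2;23;15;10m🬎[38;2;24;17;10m[48;2;23;15;10m🬎[38;2;24;17;10m[48;2;23;15;10m🬎[38;2;24;17;10m[48;2;23;15;10m🬎[0m
[38;2;22;14;9m[48;2;21;13;9m🬎[38;2;22;14;9m[48;2;21;13;9m🬎[38;2;22;14;9m[48;2;21;13;9m🬎[38;2;22;14;9m[48;2;21;13;9m🬎[38;2;22;14;9m[48;2;21;13;9m🬎[38;2;145;21;41m[48;2;22;14;9m🬏[38;2;22;14;9m[48;2;21;13;9m🬎[38;2;69;10;20m[48;2;22;14;9m🬏[38;2;22;14;9m[48;2;21;13;9m🬎[38;2;22;14;9m[48;2;21;13;9m🬎[38;2;22;14;9m[48;2;21;13;9m🬎[38;2;22;14;9m[48;2;21;13;9m🬎[0m
[38;2;19;11;8m[48;2;18;10;8m🬎[38;2;19;11;8m[48;2;18;10;8m🬎[38;2;19;11;8m[48;2;18;10;8m🬎[38;2;19;11;8m[48;2;18;10;8m🬎[38;2;19;11;8m[48;2;18;10;8m🬎[38;2;166;30;53m[48;2;31;10;10m🬢[38;2;19;11;8m[48;2;132;21;39m🬎[38;2;141;20;40m[48;2;18;10;8m🬄[38;2;19;11;8m[48;2;18;10;8m🬎[38;2;19;11;8m[48;2;18;10;8m🬎[38;2;19;11;8m[48;2;18;10;8m🬎[38;2;19;11;8m[48;2;18;10;8m🬎[0m
[38;2;17;8;7m[48;2;16;7;7m🬎[38;2;17;8;7m[48;2;16;7;7m🬎[38;2;17;8;7m[48;2;16;7;7m🬎[38;2;17;8;7m[48;2;16;7;7m🬎[38;2;17;8;7m[48;2;16;7;7m🬎[38;2;17;8;7m[48;2;16;7;7m🬎[38;2;17;8;7m[48;2;16;7;7m🬎[38;2;17;8;7m[48;2;16;7;7m🬎[38;2;17;8;7m[48;2;16;7;7m🬎[38;2;17;8;7m[48;2;16;7;7m🬎[38;2;17;8;7m[48;2;16;7;7m🬎[38;2;17;8;7m[48;2;16;7;7m🬎[0m
[38;2;15;6;6m[48;2;14;4;6m🬂[38;2;15;6;6m[48;2;14;4;6m🬂[38;2;15;6;6m[48;2;14;4;6m🬂[38;2;15;6;6m[48;2;14;4;6m🬂[38;2;15;6;6m[48;2;14;4;6m🬂[38;2;15;6;6m[48;2;14;4;6m🬂[38;2;15;6;6m[48;2;14;4;6m🬂[38;2;15;6;6m[48;2;14;4;6m🬂[38;2;15;6;6m[48;2;14;4;6m🬂[38;2;15;6;6m[48;2;14;4;6m🬂[38;2;15;6;6m[48;2;14;4;6m🬂[38;2;15;6;6m[48;2;14;4;6m🬂[0m
</frame>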